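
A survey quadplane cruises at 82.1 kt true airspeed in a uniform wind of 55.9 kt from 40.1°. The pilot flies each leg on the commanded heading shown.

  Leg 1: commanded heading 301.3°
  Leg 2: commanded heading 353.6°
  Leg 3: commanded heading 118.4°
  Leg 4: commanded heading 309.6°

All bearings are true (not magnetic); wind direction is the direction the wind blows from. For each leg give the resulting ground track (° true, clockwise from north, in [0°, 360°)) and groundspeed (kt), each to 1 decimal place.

Leg 1: track=269.9°, groundspeed=106.2 kt
Leg 2: track=310.7°, groundspeed=59.6 kt
Leg 3: track=156.1°, groundspeed=89.5 kt
Leg 4: track=275.5°, groundspeed=99.7 kt

Leg 1: heading 301.3°; drift -31.4° → track 269.9°, groundspeed 106.2 kt
Leg 2: heading 353.6°; drift -42.9° → track 310.7°, groundspeed 59.6 kt
Leg 3: heading 118.4°; drift +37.7° → track 156.1°, groundspeed 89.5 kt
Leg 4: heading 309.6°; drift -34.1° → track 275.5°, groundspeed 99.7 kt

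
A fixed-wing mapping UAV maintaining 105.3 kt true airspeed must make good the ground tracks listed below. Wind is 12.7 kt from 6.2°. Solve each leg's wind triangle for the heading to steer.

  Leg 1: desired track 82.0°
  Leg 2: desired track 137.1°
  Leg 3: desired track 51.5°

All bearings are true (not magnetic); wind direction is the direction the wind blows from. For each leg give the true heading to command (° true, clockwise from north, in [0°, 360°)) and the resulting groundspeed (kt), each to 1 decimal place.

Leg 1: heading=75.3°, groundspeed=101.5 kt
Leg 2: heading=131.9°, groundspeed=113.2 kt
Leg 3: heading=46.6°, groundspeed=96.0 kt

Leg 1: desired track 82.0°; wind correction -6.7° → command heading 75.3°, groundspeed 101.5 kt
Leg 2: desired track 137.1°; wind correction -5.2° → command heading 131.9°, groundspeed 113.2 kt
Leg 3: desired track 51.5°; wind correction -4.9° → command heading 46.6°, groundspeed 96.0 kt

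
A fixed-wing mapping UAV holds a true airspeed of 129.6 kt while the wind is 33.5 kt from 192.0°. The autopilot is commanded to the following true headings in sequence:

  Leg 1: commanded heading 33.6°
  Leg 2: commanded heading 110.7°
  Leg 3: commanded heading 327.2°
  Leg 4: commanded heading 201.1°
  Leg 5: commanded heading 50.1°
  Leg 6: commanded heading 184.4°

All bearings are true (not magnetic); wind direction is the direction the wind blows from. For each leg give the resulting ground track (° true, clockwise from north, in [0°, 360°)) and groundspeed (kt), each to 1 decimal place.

Leg 1: heading 33.6°; drift -4.4° → track 29.2°, groundspeed 161.2 kt
Leg 2: heading 110.7°; drift -14.9° → track 95.8°, groundspeed 128.9 kt
Leg 3: heading 327.2°; drift +8.7° → track 335.9°, groundspeed 155.2 kt
Leg 4: heading 201.1°; drift +3.1° → track 204.2°, groundspeed 96.7 kt
Leg 5: heading 50.1°; drift -7.5° → track 42.6°, groundspeed 157.3 kt
Leg 6: heading 184.4°; drift -2.6° → track 181.8°, groundspeed 96.5 kt

Leg 1: track=29.2°, groundspeed=161.2 kt
Leg 2: track=95.8°, groundspeed=128.9 kt
Leg 3: track=335.9°, groundspeed=155.2 kt
Leg 4: track=204.2°, groundspeed=96.7 kt
Leg 5: track=42.6°, groundspeed=157.3 kt
Leg 6: track=181.8°, groundspeed=96.5 kt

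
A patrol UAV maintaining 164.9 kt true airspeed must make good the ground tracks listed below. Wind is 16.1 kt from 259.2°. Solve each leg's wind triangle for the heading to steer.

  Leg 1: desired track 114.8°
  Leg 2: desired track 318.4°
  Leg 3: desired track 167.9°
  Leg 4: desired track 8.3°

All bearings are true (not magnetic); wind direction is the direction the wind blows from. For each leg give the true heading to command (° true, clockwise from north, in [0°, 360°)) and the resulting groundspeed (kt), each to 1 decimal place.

Leg 1: heading=118.1°, groundspeed=177.7 kt
Leg 2: heading=313.6°, groundspeed=156.1 kt
Leg 3: heading=173.5°, groundspeed=164.5 kt
Leg 4: heading=3.0°, groundspeed=169.5 kt

Leg 1: desired track 114.8°; wind correction +3.3° → command heading 118.1°, groundspeed 177.7 kt
Leg 2: desired track 318.4°; wind correction -4.8° → command heading 313.6°, groundspeed 156.1 kt
Leg 3: desired track 167.9°; wind correction +5.6° → command heading 173.5°, groundspeed 164.5 kt
Leg 4: desired track 8.3°; wind correction -5.3° → command heading 3.0°, groundspeed 169.5 kt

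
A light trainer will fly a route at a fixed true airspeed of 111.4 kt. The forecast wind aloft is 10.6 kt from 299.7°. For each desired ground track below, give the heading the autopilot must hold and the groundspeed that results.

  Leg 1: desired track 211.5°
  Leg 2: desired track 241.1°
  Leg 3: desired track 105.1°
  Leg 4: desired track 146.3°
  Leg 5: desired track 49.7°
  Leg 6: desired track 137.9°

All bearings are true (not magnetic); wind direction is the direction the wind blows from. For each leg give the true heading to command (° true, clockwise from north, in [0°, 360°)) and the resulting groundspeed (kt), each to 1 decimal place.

Leg 1: heading=217.0°, groundspeed=110.6 kt
Leg 2: heading=245.8°, groundspeed=105.5 kt
Leg 3: heading=103.7°, groundspeed=121.6 kt
Leg 4: heading=148.7°, groundspeed=120.8 kt
Leg 5: heading=44.6°, groundspeed=114.6 kt
Leg 6: heading=139.6°, groundspeed=121.4 kt

Leg 1: desired track 211.5°; wind correction +5.5° → command heading 217.0°, groundspeed 110.6 kt
Leg 2: desired track 241.1°; wind correction +4.7° → command heading 245.8°, groundspeed 105.5 kt
Leg 3: desired track 105.1°; wind correction -1.4° → command heading 103.7°, groundspeed 121.6 kt
Leg 4: desired track 146.3°; wind correction +2.4° → command heading 148.7°, groundspeed 120.8 kt
Leg 5: desired track 49.7°; wind correction -5.1° → command heading 44.6°, groundspeed 114.6 kt
Leg 6: desired track 137.9°; wind correction +1.7° → command heading 139.6°, groundspeed 121.4 kt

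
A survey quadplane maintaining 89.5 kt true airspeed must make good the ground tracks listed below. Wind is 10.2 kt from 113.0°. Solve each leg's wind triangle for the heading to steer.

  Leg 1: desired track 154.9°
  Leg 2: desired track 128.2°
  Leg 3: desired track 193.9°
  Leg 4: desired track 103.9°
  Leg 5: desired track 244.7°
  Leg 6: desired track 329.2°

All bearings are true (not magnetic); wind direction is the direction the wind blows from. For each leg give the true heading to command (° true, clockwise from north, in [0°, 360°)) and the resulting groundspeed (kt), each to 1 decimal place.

Leg 1: heading=150.5°, groundspeed=81.6 kt
Leg 2: heading=126.5°, groundspeed=79.6 kt
Leg 3: heading=187.4°, groundspeed=87.3 kt
Leg 4: heading=104.9°, groundspeed=79.4 kt
Leg 5: heading=239.8°, groundspeed=96.0 kt
Leg 6: heading=333.1°, groundspeed=97.5 kt

Leg 1: desired track 154.9°; wind correction -4.4° → command heading 150.5°, groundspeed 81.6 kt
Leg 2: desired track 128.2°; wind correction -1.7° → command heading 126.5°, groundspeed 79.6 kt
Leg 3: desired track 193.9°; wind correction -6.5° → command heading 187.4°, groundspeed 87.3 kt
Leg 4: desired track 103.9°; wind correction +1.0° → command heading 104.9°, groundspeed 79.4 kt
Leg 5: desired track 244.7°; wind correction -4.9° → command heading 239.8°, groundspeed 96.0 kt
Leg 6: desired track 329.2°; wind correction +3.9° → command heading 333.1°, groundspeed 97.5 kt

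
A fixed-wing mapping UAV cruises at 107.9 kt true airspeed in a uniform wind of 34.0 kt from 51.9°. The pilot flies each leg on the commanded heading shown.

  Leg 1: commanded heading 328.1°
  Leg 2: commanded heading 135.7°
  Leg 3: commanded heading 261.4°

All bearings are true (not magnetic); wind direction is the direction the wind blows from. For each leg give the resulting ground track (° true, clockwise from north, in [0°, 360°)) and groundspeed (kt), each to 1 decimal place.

Leg 1: heading 328.1°; drift -18.0° → track 310.1°, groundspeed 109.6 kt
Leg 2: heading 135.7°; drift +18.0° → track 153.7°, groundspeed 109.6 kt
Leg 3: heading 261.4°; drift -6.9° → track 254.5°, groundspeed 138.5 kt

Leg 1: track=310.1°, groundspeed=109.6 kt
Leg 2: track=153.7°, groundspeed=109.6 kt
Leg 3: track=254.5°, groundspeed=138.5 kt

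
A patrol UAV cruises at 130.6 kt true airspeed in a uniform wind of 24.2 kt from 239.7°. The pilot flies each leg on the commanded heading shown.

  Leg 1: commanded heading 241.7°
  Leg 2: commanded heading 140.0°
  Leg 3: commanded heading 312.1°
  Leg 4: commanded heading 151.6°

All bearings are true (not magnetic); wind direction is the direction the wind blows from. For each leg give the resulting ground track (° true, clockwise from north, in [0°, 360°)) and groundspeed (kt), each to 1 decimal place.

Leg 1: heading 241.7°; drift +0.5° → track 242.2°, groundspeed 106.4 kt
Leg 2: heading 140.0°; drift -10.0° → track 130.0°, groundspeed 136.8 kt
Leg 3: heading 312.1°; drift +10.6° → track 322.7°, groundspeed 125.4 kt
Leg 4: heading 151.6°; drift -10.6° → track 141.0°, groundspeed 132.0 kt

Leg 1: track=242.2°, groundspeed=106.4 kt
Leg 2: track=130.0°, groundspeed=136.8 kt
Leg 3: track=322.7°, groundspeed=125.4 kt
Leg 4: track=141.0°, groundspeed=132.0 kt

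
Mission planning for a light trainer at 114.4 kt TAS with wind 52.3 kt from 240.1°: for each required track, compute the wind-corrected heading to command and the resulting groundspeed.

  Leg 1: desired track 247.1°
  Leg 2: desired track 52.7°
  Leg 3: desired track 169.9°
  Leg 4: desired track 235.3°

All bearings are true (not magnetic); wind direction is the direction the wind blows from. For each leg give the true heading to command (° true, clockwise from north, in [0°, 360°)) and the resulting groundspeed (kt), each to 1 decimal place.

Leg 1: desired track 247.1°; wind correction -3.2° → command heading 243.9°, groundspeed 62.3 kt
Leg 2: desired track 52.7°; wind correction -3.4° → command heading 49.3°, groundspeed 166.1 kt
Leg 3: desired track 169.9°; wind correction +25.5° → command heading 195.4°, groundspeed 85.6 kt
Leg 4: desired track 235.3°; wind correction +2.2° → command heading 237.5°, groundspeed 62.2 kt

Leg 1: heading=243.9°, groundspeed=62.3 kt
Leg 2: heading=49.3°, groundspeed=166.1 kt
Leg 3: heading=195.4°, groundspeed=85.6 kt
Leg 4: heading=237.5°, groundspeed=62.2 kt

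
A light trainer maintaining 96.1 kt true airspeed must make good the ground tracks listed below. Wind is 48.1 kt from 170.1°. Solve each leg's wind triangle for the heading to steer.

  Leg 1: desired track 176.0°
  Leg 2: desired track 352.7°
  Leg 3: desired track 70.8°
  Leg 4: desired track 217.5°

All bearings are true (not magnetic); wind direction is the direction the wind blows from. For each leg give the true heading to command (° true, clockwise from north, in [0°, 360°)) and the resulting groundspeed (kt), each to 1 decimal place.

Leg 1: heading=173.1°, groundspeed=48.1 kt
Leg 2: heading=354.0°, groundspeed=144.1 kt
Leg 3: heading=100.4°, groundspeed=91.3 kt
Leg 4: heading=195.9°, groundspeed=56.8 kt

Leg 1: desired track 176.0°; wind correction -2.9° → command heading 173.1°, groundspeed 48.1 kt
Leg 2: desired track 352.7°; wind correction +1.3° → command heading 354.0°, groundspeed 144.1 kt
Leg 3: desired track 70.8°; wind correction +29.6° → command heading 100.4°, groundspeed 91.3 kt
Leg 4: desired track 217.5°; wind correction -21.6° → command heading 195.9°, groundspeed 56.8 kt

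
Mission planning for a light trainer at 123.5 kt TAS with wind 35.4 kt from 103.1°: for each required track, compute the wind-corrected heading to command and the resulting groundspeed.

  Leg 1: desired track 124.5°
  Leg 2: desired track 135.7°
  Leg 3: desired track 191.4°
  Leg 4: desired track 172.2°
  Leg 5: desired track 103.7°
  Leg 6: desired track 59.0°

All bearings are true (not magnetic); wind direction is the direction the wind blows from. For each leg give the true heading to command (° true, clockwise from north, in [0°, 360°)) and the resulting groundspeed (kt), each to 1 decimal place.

Leg 1: heading=118.5°, groundspeed=89.9 kt
Leg 2: heading=126.8°, groundspeed=92.2 kt
Leg 3: heading=174.8°, groundspeed=117.3 kt
Leg 4: heading=156.7°, groundspeed=106.4 kt
Leg 5: heading=103.5°, groundspeed=88.1 kt
Leg 6: heading=70.5°, groundspeed=95.6 kt

Leg 1: desired track 124.5°; wind correction -6.0° → command heading 118.5°, groundspeed 89.9 kt
Leg 2: desired track 135.7°; wind correction -8.9° → command heading 126.8°, groundspeed 92.2 kt
Leg 3: desired track 191.4°; wind correction -16.6° → command heading 174.8°, groundspeed 117.3 kt
Leg 4: desired track 172.2°; wind correction -15.5° → command heading 156.7°, groundspeed 106.4 kt
Leg 5: desired track 103.7°; wind correction -0.2° → command heading 103.5°, groundspeed 88.1 kt
Leg 6: desired track 59.0°; wind correction +11.5° → command heading 70.5°, groundspeed 95.6 kt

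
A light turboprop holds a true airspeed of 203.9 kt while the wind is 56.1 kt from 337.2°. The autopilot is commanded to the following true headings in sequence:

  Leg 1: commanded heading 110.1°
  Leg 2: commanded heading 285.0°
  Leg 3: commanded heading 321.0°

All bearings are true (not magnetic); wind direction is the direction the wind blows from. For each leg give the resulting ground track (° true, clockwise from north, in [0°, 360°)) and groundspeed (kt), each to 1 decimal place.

Leg 1: track=119.7°, groundspeed=245.6 kt
Leg 2: track=270.3°, groundspeed=175.2 kt
Leg 3: track=315.0°, groundspeed=150.8 kt

Leg 1: heading 110.1°; drift +9.6° → track 119.7°, groundspeed 245.6 kt
Leg 2: heading 285.0°; drift -14.7° → track 270.3°, groundspeed 175.2 kt
Leg 3: heading 321.0°; drift -6.0° → track 315.0°, groundspeed 150.8 kt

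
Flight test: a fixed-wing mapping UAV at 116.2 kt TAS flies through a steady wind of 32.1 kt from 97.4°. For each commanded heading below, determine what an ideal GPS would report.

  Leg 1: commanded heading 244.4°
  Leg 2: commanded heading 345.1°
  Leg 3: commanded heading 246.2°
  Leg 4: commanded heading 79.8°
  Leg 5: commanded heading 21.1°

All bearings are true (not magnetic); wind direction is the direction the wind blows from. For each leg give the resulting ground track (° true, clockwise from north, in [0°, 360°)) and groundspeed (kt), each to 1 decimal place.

Leg 1: track=251.4°, groundspeed=144.2 kt
Leg 2: track=332.1°, groundspeed=131.8 kt
Leg 3: track=252.8°, groundspeed=144.6 kt
Leg 4: track=73.3°, groundspeed=86.2 kt
Leg 5: track=5.1°, groundspeed=113.0 kt

Leg 1: heading 244.4°; drift +7.0° → track 251.4°, groundspeed 144.2 kt
Leg 2: heading 345.1°; drift -13.0° → track 332.1°, groundspeed 131.8 kt
Leg 3: heading 246.2°; drift +6.6° → track 252.8°, groundspeed 144.6 kt
Leg 4: heading 79.8°; drift -6.5° → track 73.3°, groundspeed 86.2 kt
Leg 5: heading 21.1°; drift -16.0° → track 5.1°, groundspeed 113.0 kt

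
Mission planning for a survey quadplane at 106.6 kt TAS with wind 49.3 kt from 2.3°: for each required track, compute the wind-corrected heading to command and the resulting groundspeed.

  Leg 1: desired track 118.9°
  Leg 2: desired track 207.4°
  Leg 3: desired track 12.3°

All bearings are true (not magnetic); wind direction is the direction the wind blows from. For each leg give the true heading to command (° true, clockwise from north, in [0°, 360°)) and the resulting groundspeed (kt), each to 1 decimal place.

Leg 1: heading=94.5°, groundspeed=119.1 kt
Leg 2: heading=218.7°, groundspeed=149.2 kt
Leg 3: heading=7.7°, groundspeed=57.7 kt

Leg 1: desired track 118.9°; wind correction -24.4° → command heading 94.5°, groundspeed 119.1 kt
Leg 2: desired track 207.4°; wind correction +11.3° → command heading 218.7°, groundspeed 149.2 kt
Leg 3: desired track 12.3°; wind correction -4.6° → command heading 7.7°, groundspeed 57.7 kt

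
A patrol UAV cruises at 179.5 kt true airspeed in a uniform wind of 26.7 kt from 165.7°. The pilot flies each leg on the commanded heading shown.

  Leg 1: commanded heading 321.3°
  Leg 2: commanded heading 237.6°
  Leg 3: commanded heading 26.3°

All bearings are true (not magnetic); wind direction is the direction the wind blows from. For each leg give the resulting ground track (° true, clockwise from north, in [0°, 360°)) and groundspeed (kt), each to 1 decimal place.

Leg 1: track=324.4°, groundspeed=204.1 kt
Leg 2: track=246.0°, groundspeed=173.1 kt
Leg 3: track=21.3°, groundspeed=200.5 kt

Leg 1: heading 321.3°; drift +3.1° → track 324.4°, groundspeed 204.1 kt
Leg 2: heading 237.6°; drift +8.4° → track 246.0°, groundspeed 173.1 kt
Leg 3: heading 26.3°; drift -5.0° → track 21.3°, groundspeed 200.5 kt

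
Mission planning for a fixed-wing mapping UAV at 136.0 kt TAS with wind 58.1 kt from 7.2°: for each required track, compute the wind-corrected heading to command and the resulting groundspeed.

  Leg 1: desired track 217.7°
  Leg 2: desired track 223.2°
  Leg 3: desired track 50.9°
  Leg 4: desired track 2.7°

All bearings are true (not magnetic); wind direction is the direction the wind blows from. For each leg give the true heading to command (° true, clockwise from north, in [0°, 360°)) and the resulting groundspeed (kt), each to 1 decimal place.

Leg 1: desired track 217.7°; wind correction +12.5° → command heading 230.2°, groundspeed 182.8 kt
Leg 2: desired track 223.2°; wind correction +14.5° → command heading 237.7°, groundspeed 178.6 kt
Leg 3: desired track 50.9°; wind correction -17.2° → command heading 33.7°, groundspeed 87.9 kt
Leg 4: desired track 2.7°; wind correction +1.9° → command heading 4.6°, groundspeed 78.0 kt

Leg 1: heading=230.2°, groundspeed=182.8 kt
Leg 2: heading=237.7°, groundspeed=178.6 kt
Leg 3: heading=33.7°, groundspeed=87.9 kt
Leg 4: heading=4.6°, groundspeed=78.0 kt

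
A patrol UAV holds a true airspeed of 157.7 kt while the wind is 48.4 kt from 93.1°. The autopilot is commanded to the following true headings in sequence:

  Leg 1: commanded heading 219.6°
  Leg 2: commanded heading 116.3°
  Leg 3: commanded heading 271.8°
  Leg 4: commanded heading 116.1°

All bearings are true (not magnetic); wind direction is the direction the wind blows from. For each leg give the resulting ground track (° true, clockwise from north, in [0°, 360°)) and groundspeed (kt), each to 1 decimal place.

Leg 1: track=231.4°, groundspeed=190.5 kt
Leg 2: track=125.9°, groundspeed=114.8 kt
Leg 3: track=272.1°, groundspeed=206.1 kt
Leg 4: track=125.6°, groundspeed=114.7 kt

Leg 1: heading 219.6°; drift +11.8° → track 231.4°, groundspeed 190.5 kt
Leg 2: heading 116.3°; drift +9.6° → track 125.9°, groundspeed 114.8 kt
Leg 3: heading 271.8°; drift +0.3° → track 272.1°, groundspeed 206.1 kt
Leg 4: heading 116.1°; drift +9.5° → track 125.6°, groundspeed 114.7 kt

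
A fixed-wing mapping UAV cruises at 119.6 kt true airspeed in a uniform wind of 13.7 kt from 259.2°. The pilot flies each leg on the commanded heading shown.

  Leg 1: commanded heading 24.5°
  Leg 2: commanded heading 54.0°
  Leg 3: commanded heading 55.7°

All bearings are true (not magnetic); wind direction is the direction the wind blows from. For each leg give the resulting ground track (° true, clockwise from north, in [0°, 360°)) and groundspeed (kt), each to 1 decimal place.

Leg 1: heading 24.5°; drift +5.0° → track 29.5°, groundspeed 128.0 kt
Leg 2: heading 54.0°; drift +2.5° → track 56.5°, groundspeed 132.1 kt
Leg 3: heading 55.7°; drift +2.4° → track 58.1°, groundspeed 132.3 kt

Leg 1: track=29.5°, groundspeed=128.0 kt
Leg 2: track=56.5°, groundspeed=132.1 kt
Leg 3: track=58.1°, groundspeed=132.3 kt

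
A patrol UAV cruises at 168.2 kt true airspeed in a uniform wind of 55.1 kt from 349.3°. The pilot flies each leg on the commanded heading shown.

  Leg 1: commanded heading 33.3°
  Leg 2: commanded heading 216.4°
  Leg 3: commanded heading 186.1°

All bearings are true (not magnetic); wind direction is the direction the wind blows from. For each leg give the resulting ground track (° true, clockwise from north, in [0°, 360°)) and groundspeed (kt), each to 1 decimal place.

Leg 1: track=49.9°, groundspeed=134.1 kt
Leg 2: track=205.3°, groundspeed=209.6 kt
Leg 3: track=182.0°, groundspeed=221.5 kt

Leg 1: heading 33.3°; drift +16.6° → track 49.9°, groundspeed 134.1 kt
Leg 2: heading 216.4°; drift -11.1° → track 205.3°, groundspeed 209.6 kt
Leg 3: heading 186.1°; drift -4.1° → track 182.0°, groundspeed 221.5 kt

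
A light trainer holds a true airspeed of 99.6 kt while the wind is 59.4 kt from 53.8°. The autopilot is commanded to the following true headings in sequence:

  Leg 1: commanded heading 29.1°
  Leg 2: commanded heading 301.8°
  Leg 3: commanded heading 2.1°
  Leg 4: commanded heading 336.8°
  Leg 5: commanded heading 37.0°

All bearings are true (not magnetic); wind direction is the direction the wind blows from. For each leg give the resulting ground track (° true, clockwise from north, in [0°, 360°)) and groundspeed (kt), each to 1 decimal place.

Leg 1: track=0.6°, groundspeed=51.9 kt
Leg 2: track=277.5°, groundspeed=133.7 kt
Leg 3: track=325.5°, groundspeed=78.2 kt
Leg 4: track=302.9°, groundspeed=103.9 kt
Leg 5: track=15.1°, groundspeed=46.1 kt

Leg 1: heading 29.1°; drift -28.5° → track 0.6°, groundspeed 51.9 kt
Leg 2: heading 301.8°; drift -24.3° → track 277.5°, groundspeed 133.7 kt
Leg 3: heading 2.1°; drift -36.6° → track 325.5°, groundspeed 78.2 kt
Leg 4: heading 336.8°; drift -33.9° → track 302.9°, groundspeed 103.9 kt
Leg 5: heading 37.0°; drift -21.9° → track 15.1°, groundspeed 46.1 kt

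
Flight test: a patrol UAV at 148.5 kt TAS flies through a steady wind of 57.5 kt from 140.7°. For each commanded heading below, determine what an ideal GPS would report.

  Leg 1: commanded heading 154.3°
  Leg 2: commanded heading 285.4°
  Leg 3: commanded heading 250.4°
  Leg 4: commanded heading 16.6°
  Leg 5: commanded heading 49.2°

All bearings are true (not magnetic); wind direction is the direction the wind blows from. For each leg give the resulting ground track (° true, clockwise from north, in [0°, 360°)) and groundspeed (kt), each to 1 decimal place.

Leg 1: heading 154.3°; drift +8.3° → track 162.6°, groundspeed 93.6 kt
Leg 2: heading 285.4°; drift +9.6° → track 295.0°, groundspeed 198.2 kt
Leg 3: heading 250.4°; drift +17.9° → track 268.3°, groundspeed 176.4 kt
Leg 4: heading 16.6°; drift -14.8° → track 1.8°, groundspeed 186.9 kt
Leg 5: heading 49.2°; drift -21.0° → track 28.2°, groundspeed 160.6 kt

Leg 1: track=162.6°, groundspeed=93.6 kt
Leg 2: track=295.0°, groundspeed=198.2 kt
Leg 3: track=268.3°, groundspeed=176.4 kt
Leg 4: track=1.8°, groundspeed=186.9 kt
Leg 5: track=28.2°, groundspeed=160.6 kt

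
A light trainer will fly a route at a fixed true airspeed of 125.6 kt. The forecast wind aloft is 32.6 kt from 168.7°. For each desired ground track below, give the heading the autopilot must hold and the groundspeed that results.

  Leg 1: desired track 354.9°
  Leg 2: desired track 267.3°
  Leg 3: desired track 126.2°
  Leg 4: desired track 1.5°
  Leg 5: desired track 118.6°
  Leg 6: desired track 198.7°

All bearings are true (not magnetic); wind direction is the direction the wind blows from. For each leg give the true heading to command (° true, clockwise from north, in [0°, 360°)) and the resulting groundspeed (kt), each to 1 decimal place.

Leg 1: heading=356.5°, groundspeed=158.0 kt
Leg 2: heading=252.4°, groundspeed=126.3 kt
Leg 3: heading=136.3°, groundspeed=99.6 kt
Leg 4: heading=4.8°, groundspeed=157.2 kt
Leg 5: heading=130.1°, groundspeed=102.2 kt
Leg 6: heading=191.2°, groundspeed=96.3 kt

Leg 1: desired track 354.9°; wind correction +1.6° → command heading 356.5°, groundspeed 158.0 kt
Leg 2: desired track 267.3°; wind correction -14.9° → command heading 252.4°, groundspeed 126.3 kt
Leg 3: desired track 126.2°; wind correction +10.1° → command heading 136.3°, groundspeed 99.6 kt
Leg 4: desired track 1.5°; wind correction +3.3° → command heading 4.8°, groundspeed 157.2 kt
Leg 5: desired track 118.6°; wind correction +11.5° → command heading 130.1°, groundspeed 102.2 kt
Leg 6: desired track 198.7°; wind correction -7.5° → command heading 191.2°, groundspeed 96.3 kt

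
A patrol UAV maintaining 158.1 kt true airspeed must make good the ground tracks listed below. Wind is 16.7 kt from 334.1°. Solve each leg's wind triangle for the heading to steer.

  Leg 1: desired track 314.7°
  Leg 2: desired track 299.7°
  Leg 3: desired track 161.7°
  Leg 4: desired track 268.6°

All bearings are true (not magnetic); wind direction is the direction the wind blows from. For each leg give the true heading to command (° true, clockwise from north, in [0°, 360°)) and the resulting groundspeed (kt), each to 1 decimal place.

Leg 1: desired track 314.7°; wind correction +2.0° → command heading 316.7°, groundspeed 142.3 kt
Leg 2: desired track 299.7°; wind correction +3.4° → command heading 303.1°, groundspeed 144.0 kt
Leg 3: desired track 161.7°; wind correction +0.8° → command heading 162.5°, groundspeed 174.6 kt
Leg 4: desired track 268.6°; wind correction +5.5° → command heading 274.1°, groundspeed 150.4 kt

Leg 1: heading=316.7°, groundspeed=142.3 kt
Leg 2: heading=303.1°, groundspeed=144.0 kt
Leg 3: heading=162.5°, groundspeed=174.6 kt
Leg 4: heading=274.1°, groundspeed=150.4 kt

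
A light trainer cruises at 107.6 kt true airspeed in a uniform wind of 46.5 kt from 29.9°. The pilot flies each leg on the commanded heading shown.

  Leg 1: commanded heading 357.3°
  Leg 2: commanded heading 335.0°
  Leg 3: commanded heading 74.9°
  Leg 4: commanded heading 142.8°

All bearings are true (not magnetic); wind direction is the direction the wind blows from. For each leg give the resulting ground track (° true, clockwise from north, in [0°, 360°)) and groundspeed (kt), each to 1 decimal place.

Leg 1: heading 357.3°; drift -20.1° → track 337.2°, groundspeed 72.9 kt
Leg 2: heading 335.0°; drift -25.2° → track 309.8°, groundspeed 89.4 kt
Leg 3: heading 74.9°; drift +23.8° → track 98.7°, groundspeed 81.6 kt
Leg 4: heading 142.8°; drift +18.8° → track 161.6°, groundspeed 132.8 kt

Leg 1: track=337.2°, groundspeed=72.9 kt
Leg 2: track=309.8°, groundspeed=89.4 kt
Leg 3: track=98.7°, groundspeed=81.6 kt
Leg 4: track=161.6°, groundspeed=132.8 kt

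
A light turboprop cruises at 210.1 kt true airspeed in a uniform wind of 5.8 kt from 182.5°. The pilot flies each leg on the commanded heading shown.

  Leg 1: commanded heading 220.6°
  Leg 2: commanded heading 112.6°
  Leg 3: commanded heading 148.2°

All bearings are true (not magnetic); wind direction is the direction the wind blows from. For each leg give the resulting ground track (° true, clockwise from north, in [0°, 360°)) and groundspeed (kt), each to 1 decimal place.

Leg 1: heading 220.6°; drift +1.0° → track 221.6°, groundspeed 205.6 kt
Leg 2: heading 112.6°; drift -1.5° → track 111.1°, groundspeed 208.2 kt
Leg 3: heading 148.2°; drift -0.9° → track 147.3°, groundspeed 205.3 kt

Leg 1: track=221.6°, groundspeed=205.6 kt
Leg 2: track=111.1°, groundspeed=208.2 kt
Leg 3: track=147.3°, groundspeed=205.3 kt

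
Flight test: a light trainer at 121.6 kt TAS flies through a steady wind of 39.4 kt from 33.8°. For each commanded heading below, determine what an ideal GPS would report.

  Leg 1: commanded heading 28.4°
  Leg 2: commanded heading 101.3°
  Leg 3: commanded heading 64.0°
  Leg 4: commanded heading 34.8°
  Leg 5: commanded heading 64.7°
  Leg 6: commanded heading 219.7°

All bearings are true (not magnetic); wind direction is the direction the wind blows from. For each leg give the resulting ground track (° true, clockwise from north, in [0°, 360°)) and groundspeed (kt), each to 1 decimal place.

Leg 1: track=25.8°, groundspeed=82.5 kt
Leg 2: track=120.2°, groundspeed=112.6 kt
Leg 3: track=76.8°, groundspeed=89.8 kt
Leg 4: track=35.3°, groundspeed=82.2 kt
Leg 5: track=77.7°, groundspeed=90.1 kt
Leg 6: track=218.3°, groundspeed=160.8 kt

Leg 1: heading 28.4°; drift -2.6° → track 25.8°, groundspeed 82.5 kt
Leg 2: heading 101.3°; drift +18.9° → track 120.2°, groundspeed 112.6 kt
Leg 3: heading 64.0°; drift +12.8° → track 76.8°, groundspeed 89.8 kt
Leg 4: heading 34.8°; drift +0.5° → track 35.3°, groundspeed 82.2 kt
Leg 5: heading 64.7°; drift +13.0° → track 77.7°, groundspeed 90.1 kt
Leg 6: heading 219.7°; drift -1.4° → track 218.3°, groundspeed 160.8 kt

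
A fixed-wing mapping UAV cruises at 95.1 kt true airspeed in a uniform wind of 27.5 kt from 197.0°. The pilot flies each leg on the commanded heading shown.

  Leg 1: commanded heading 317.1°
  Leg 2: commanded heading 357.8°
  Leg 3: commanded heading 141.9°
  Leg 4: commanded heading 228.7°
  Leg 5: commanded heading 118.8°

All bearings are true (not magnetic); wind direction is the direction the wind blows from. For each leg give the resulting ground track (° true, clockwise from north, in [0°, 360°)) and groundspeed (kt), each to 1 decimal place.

Leg 1: heading 317.1°; drift +12.3° → track 329.4°, groundspeed 111.5 kt
Leg 2: heading 357.8°; drift +4.3° → track 2.1°, groundspeed 121.4 kt
Leg 3: heading 141.9°; drift -15.9° → track 126.0°, groundspeed 82.5 kt
Leg 4: heading 228.7°; drift +11.4° → track 240.1°, groundspeed 73.1 kt
Leg 5: heading 118.8°; drift -16.7° → track 102.1°, groundspeed 93.4 kt

Leg 1: track=329.4°, groundspeed=111.5 kt
Leg 2: track=2.1°, groundspeed=121.4 kt
Leg 3: track=126.0°, groundspeed=82.5 kt
Leg 4: track=240.1°, groundspeed=73.1 kt
Leg 5: track=102.1°, groundspeed=93.4 kt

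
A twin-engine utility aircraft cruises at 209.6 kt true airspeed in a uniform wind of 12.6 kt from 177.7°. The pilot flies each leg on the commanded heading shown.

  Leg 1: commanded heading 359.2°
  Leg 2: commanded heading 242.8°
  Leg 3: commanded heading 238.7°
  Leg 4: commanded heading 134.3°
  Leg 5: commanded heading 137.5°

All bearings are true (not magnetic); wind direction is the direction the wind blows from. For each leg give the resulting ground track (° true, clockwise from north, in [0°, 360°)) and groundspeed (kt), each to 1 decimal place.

Leg 1: heading 359.2°; drift -0.1° → track 359.1°, groundspeed 222.2 kt
Leg 2: heading 242.8°; drift +3.2° → track 246.0°, groundspeed 204.6 kt
Leg 3: heading 238.7°; drift +3.1° → track 241.8°, groundspeed 203.8 kt
Leg 4: heading 134.3°; drift -2.5° → track 131.8°, groundspeed 200.6 kt
Leg 5: heading 137.5°; drift -2.3° → track 135.2°, groundspeed 200.1 kt

Leg 1: track=359.1°, groundspeed=222.2 kt
Leg 2: track=246.0°, groundspeed=204.6 kt
Leg 3: track=241.8°, groundspeed=203.8 kt
Leg 4: track=131.8°, groundspeed=200.6 kt
Leg 5: track=135.2°, groundspeed=200.1 kt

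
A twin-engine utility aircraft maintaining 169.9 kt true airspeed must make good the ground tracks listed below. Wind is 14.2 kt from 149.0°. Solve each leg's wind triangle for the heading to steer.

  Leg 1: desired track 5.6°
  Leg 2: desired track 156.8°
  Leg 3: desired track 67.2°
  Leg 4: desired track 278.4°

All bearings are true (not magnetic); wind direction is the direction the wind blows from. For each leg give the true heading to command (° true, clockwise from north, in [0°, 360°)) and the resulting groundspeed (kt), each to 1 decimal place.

Leg 1: heading=8.5°, groundspeed=181.1 kt
Leg 2: heading=156.2°, groundspeed=155.8 kt
Leg 3: heading=71.9°, groundspeed=167.3 kt
Leg 4: heading=274.7°, groundspeed=178.6 kt

Leg 1: desired track 5.6°; wind correction +2.9° → command heading 8.5°, groundspeed 181.1 kt
Leg 2: desired track 156.8°; wind correction -0.6° → command heading 156.2°, groundspeed 155.8 kt
Leg 3: desired track 67.2°; wind correction +4.7° → command heading 71.9°, groundspeed 167.3 kt
Leg 4: desired track 278.4°; wind correction -3.7° → command heading 274.7°, groundspeed 178.6 kt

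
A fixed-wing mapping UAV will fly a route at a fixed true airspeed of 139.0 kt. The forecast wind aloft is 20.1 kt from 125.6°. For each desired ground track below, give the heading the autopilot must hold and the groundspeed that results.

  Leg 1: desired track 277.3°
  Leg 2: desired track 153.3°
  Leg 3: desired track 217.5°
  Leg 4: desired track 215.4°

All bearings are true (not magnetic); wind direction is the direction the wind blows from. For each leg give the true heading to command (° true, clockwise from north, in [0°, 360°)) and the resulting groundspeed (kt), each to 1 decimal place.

Leg 1: desired track 277.3°; wind correction -3.9° → command heading 273.4°, groundspeed 156.4 kt
Leg 2: desired track 153.3°; wind correction -3.9° → command heading 149.4°, groundspeed 120.9 kt
Leg 3: desired track 217.5°; wind correction -8.3° → command heading 209.2°, groundspeed 138.2 kt
Leg 4: desired track 215.4°; wind correction -8.3° → command heading 207.1°, groundspeed 137.5 kt

Leg 1: heading=273.4°, groundspeed=156.4 kt
Leg 2: heading=149.4°, groundspeed=120.9 kt
Leg 3: heading=209.2°, groundspeed=138.2 kt
Leg 4: heading=207.1°, groundspeed=137.5 kt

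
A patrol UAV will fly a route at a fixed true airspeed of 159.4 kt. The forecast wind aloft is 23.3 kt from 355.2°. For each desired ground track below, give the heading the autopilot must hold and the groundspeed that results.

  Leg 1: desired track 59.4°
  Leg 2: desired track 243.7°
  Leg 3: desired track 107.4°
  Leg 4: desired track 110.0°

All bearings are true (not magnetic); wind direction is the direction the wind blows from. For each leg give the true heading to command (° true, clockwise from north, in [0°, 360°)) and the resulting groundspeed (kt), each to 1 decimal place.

Leg 1: heading=51.8°, groundspeed=147.9 kt
Leg 2: heading=251.5°, groundspeed=166.5 kt
Leg 3: heading=99.6°, groundspeed=166.7 kt
Leg 4: heading=102.4°, groundspeed=167.8 kt

Leg 1: desired track 59.4°; wind correction -7.6° → command heading 51.8°, groundspeed 147.9 kt
Leg 2: desired track 243.7°; wind correction +7.8° → command heading 251.5°, groundspeed 166.5 kt
Leg 3: desired track 107.4°; wind correction -7.8° → command heading 99.6°, groundspeed 166.7 kt
Leg 4: desired track 110.0°; wind correction -7.6° → command heading 102.4°, groundspeed 167.8 kt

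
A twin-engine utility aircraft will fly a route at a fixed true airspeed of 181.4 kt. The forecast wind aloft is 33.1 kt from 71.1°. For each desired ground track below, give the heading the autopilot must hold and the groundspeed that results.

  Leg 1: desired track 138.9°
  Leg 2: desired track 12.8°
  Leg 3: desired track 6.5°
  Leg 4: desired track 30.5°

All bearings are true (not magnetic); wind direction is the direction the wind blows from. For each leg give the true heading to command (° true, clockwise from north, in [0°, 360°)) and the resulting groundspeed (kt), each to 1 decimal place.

Leg 1: heading=129.2°, groundspeed=166.3 kt
Leg 2: heading=21.7°, groundspeed=161.8 kt
Leg 3: heading=16.0°, groundspeed=164.7 kt
Leg 4: heading=37.3°, groundspeed=155.0 kt

Leg 1: desired track 138.9°; wind correction -9.7° → command heading 129.2°, groundspeed 166.3 kt
Leg 2: desired track 12.8°; wind correction +8.9° → command heading 21.7°, groundspeed 161.8 kt
Leg 3: desired track 6.5°; wind correction +9.5° → command heading 16.0°, groundspeed 164.7 kt
Leg 4: desired track 30.5°; wind correction +6.8° → command heading 37.3°, groundspeed 155.0 kt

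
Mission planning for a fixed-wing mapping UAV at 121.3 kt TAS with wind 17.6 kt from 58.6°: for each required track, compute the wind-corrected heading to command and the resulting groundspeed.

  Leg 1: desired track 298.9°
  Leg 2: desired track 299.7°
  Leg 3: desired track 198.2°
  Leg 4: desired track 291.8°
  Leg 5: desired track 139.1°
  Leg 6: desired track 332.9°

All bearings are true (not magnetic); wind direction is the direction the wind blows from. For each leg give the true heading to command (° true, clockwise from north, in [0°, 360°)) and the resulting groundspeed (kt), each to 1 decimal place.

Leg 1: desired track 298.9°; wind correction +7.2° → command heading 306.1°, groundspeed 129.1 kt
Leg 2: desired track 299.7°; wind correction +7.3° → command heading 307.0°, groundspeed 128.8 kt
Leg 3: desired track 198.2°; wind correction -5.4° → command heading 192.8°, groundspeed 134.2 kt
Leg 4: desired track 291.8°; wind correction +6.7° → command heading 298.5°, groundspeed 131.0 kt
Leg 5: desired track 139.1°; wind correction -8.2° → command heading 130.9°, groundspeed 117.1 kt
Leg 6: desired track 332.9°; wind correction +8.3° → command heading 341.2°, groundspeed 118.7 kt

Leg 1: heading=306.1°, groundspeed=129.1 kt
Leg 2: heading=307.0°, groundspeed=128.8 kt
Leg 3: heading=192.8°, groundspeed=134.2 kt
Leg 4: heading=298.5°, groundspeed=131.0 kt
Leg 5: heading=130.9°, groundspeed=117.1 kt
Leg 6: heading=341.2°, groundspeed=118.7 kt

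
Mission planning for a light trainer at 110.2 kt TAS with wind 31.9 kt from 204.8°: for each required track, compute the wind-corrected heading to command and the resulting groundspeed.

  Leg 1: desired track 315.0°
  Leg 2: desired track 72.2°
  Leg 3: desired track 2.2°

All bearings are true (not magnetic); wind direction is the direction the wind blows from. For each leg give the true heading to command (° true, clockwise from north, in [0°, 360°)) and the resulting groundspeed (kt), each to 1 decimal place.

Leg 1: heading=299.2°, groundspeed=117.1 kt
Leg 2: heading=84.5°, groundspeed=129.3 kt
Leg 3: heading=355.8°, groundspeed=139.0 kt

Leg 1: desired track 315.0°; wind correction -15.8° → command heading 299.2°, groundspeed 117.1 kt
Leg 2: desired track 72.2°; wind correction +12.3° → command heading 84.5°, groundspeed 129.3 kt
Leg 3: desired track 2.2°; wind correction -6.4° → command heading 355.8°, groundspeed 139.0 kt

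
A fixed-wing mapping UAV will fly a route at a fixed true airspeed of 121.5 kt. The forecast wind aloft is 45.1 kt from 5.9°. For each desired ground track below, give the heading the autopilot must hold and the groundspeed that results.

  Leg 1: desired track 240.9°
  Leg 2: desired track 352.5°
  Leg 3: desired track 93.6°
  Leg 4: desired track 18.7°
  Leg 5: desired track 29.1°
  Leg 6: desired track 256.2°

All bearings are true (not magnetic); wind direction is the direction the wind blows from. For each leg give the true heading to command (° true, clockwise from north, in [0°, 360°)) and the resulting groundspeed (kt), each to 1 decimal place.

Leg 1: heading=258.6°, groundspeed=141.6 kt
Leg 2: heading=357.4°, groundspeed=77.2 kt
Leg 3: heading=71.8°, groundspeed=111.0 kt
Leg 4: heading=14.0°, groundspeed=77.1 kt
Leg 5: heading=20.7°, groundspeed=78.7 kt
Leg 6: heading=276.7°, groundspeed=129.0 kt

Leg 1: desired track 240.9°; wind correction +17.7° → command heading 258.6°, groundspeed 141.6 kt
Leg 2: desired track 352.5°; wind correction +4.9° → command heading 357.4°, groundspeed 77.2 kt
Leg 3: desired track 93.6°; wind correction -21.8° → command heading 71.8°, groundspeed 111.0 kt
Leg 4: desired track 18.7°; wind correction -4.7° → command heading 14.0°, groundspeed 77.1 kt
Leg 5: desired track 29.1°; wind correction -8.4° → command heading 20.7°, groundspeed 78.7 kt
Leg 6: desired track 256.2°; wind correction +20.5° → command heading 276.7°, groundspeed 129.0 kt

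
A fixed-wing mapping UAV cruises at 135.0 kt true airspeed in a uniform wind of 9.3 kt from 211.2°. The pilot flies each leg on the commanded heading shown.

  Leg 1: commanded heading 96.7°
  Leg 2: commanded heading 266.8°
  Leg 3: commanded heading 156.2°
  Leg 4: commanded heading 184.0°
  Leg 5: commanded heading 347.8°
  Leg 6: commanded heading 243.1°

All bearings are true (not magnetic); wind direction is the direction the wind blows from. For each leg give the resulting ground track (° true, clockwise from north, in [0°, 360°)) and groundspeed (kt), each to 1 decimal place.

Leg 1: heading 96.7°; drift -3.5° → track 93.2°, groundspeed 139.1 kt
Leg 2: heading 266.8°; drift +3.4° → track 270.2°, groundspeed 130.0 kt
Leg 3: heading 156.2°; drift -3.4° → track 152.8°, groundspeed 129.9 kt
Leg 4: heading 184.0°; drift -1.9° → track 182.1°, groundspeed 126.8 kt
Leg 5: heading 347.8°; drift +2.6° → track 350.4°, groundspeed 141.9 kt
Leg 6: heading 243.1°; drift +2.2° → track 245.3°, groundspeed 127.2 kt

Leg 1: track=93.2°, groundspeed=139.1 kt
Leg 2: track=270.2°, groundspeed=130.0 kt
Leg 3: track=152.8°, groundspeed=129.9 kt
Leg 4: track=182.1°, groundspeed=126.8 kt
Leg 5: track=350.4°, groundspeed=141.9 kt
Leg 6: track=245.3°, groundspeed=127.2 kt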